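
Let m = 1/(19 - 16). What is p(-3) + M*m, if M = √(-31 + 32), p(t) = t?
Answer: -8/3 ≈ -2.6667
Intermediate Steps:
m = ⅓ (m = 1/3 = ⅓ ≈ 0.33333)
M = 1 (M = √1 = 1)
p(-3) + M*m = -3 + 1*(⅓) = -3 + ⅓ = -8/3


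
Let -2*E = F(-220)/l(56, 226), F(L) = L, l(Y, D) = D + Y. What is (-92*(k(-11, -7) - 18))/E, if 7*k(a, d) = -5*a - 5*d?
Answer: 466992/385 ≈ 1213.0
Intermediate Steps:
k(a, d) = -5*a/7 - 5*d/7 (k(a, d) = (-5*a - 5*d)/7 = -5*a/7 - 5*d/7)
E = 55/141 (E = -(-110)/(226 + 56) = -(-110)/282 = -1/2*(-110/141) = 55/141 ≈ 0.39007)
(-92*(k(-11, -7) - 18))/E = (-92*((-5/7*(-11) - 5/7*(-7)) - 18))/(55/141) = -92*((55/7 + 5) - 18)*(141/55) = -92*(90/7 - 18)*(141/55) = -92*(-36/7)*(141/55) = (3312/7)*(141/55) = 466992/385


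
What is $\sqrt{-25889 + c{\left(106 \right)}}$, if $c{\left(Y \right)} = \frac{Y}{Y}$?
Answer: $4 i \sqrt{1618} \approx 160.9 i$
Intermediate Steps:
$c{\left(Y \right)} = 1$
$\sqrt{-25889 + c{\left(106 \right)}} = \sqrt{-25889 + 1} = \sqrt{-25888} = 4 i \sqrt{1618}$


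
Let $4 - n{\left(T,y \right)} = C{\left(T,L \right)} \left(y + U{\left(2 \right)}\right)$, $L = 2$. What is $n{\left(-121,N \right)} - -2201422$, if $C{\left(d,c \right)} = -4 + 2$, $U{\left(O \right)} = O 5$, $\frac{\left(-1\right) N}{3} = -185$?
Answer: $2202556$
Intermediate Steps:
$N = 555$ ($N = \left(-3\right) \left(-185\right) = 555$)
$U{\left(O \right)} = 5 O$
$C{\left(d,c \right)} = -2$
$n{\left(T,y \right)} = 24 + 2 y$ ($n{\left(T,y \right)} = 4 - - 2 \left(y + 5 \cdot 2\right) = 4 - - 2 \left(y + 10\right) = 4 - - 2 \left(10 + y\right) = 4 - \left(-20 - 2 y\right) = 4 + \left(20 + 2 y\right) = 24 + 2 y$)
$n{\left(-121,N \right)} - -2201422 = \left(24 + 2 \cdot 555\right) - -2201422 = \left(24 + 1110\right) + 2201422 = 1134 + 2201422 = 2202556$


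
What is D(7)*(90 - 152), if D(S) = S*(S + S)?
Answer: -6076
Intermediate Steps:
D(S) = 2*S² (D(S) = S*(2*S) = 2*S²)
D(7)*(90 - 152) = (2*7²)*(90 - 152) = (2*49)*(-62) = 98*(-62) = -6076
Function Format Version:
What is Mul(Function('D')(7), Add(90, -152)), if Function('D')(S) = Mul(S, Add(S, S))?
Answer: -6076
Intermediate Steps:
Function('D')(S) = Mul(2, Pow(S, 2)) (Function('D')(S) = Mul(S, Mul(2, S)) = Mul(2, Pow(S, 2)))
Mul(Function('D')(7), Add(90, -152)) = Mul(Mul(2, Pow(7, 2)), Add(90, -152)) = Mul(Mul(2, 49), -62) = Mul(98, -62) = -6076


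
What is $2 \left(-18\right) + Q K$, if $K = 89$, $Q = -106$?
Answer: $-9470$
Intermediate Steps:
$2 \left(-18\right) + Q K = 2 \left(-18\right) - 9434 = -36 - 9434 = -9470$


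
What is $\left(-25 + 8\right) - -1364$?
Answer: $1347$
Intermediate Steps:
$\left(-25 + 8\right) - -1364 = -17 + 1364 = 1347$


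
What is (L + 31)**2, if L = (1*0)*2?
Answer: 961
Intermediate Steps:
L = 0 (L = 0*2 = 0)
(L + 31)**2 = (0 + 31)**2 = 31**2 = 961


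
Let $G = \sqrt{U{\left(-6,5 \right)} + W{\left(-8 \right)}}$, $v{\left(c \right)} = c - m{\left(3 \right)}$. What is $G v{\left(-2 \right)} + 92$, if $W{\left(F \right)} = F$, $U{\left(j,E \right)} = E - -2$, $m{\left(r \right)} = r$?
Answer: $92 - 5 i \approx 92.0 - 5.0 i$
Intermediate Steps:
$U{\left(j,E \right)} = 2 + E$ ($U{\left(j,E \right)} = E + 2 = 2 + E$)
$v{\left(c \right)} = -3 + c$ ($v{\left(c \right)} = c - 3 = -3 + c$)
$G = i$ ($G = \sqrt{\left(2 + 5\right) - 8} = \sqrt{7 - 8} = \sqrt{-1} = i \approx 1.0 i$)
$G v{\left(-2 \right)} + 92 = i \left(-3 - 2\right) + 92 = i \left(-5\right) + 92 = - 5 i + 92 = 92 - 5 i$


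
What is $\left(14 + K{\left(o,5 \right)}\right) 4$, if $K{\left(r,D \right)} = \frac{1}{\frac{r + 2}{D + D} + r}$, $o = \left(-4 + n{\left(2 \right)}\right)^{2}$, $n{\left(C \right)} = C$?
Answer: $\frac{1308}{23} \approx 56.87$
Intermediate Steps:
$o = 4$ ($o = \left(-4 + 2\right)^{2} = \left(-2\right)^{2} = 4$)
$K{\left(r,D \right)} = \frac{1}{r + \frac{2 + r}{2 D}}$ ($K{\left(r,D \right)} = \frac{1}{\frac{2 + r}{2 D} + r} = \frac{1}{r + \frac{2 + r}{2 D}}$)
$\left(14 + K{\left(o,5 \right)}\right) 4 = \left(14 + 2 \cdot 5 \frac{1}{2 + 4 + 2 \cdot 5 \cdot 4}\right) 4 = \left(14 + 2 \cdot 5 \frac{1}{2 + 4 + 40}\right) 4 = \left(14 + 2 \cdot 5 \cdot \frac{1}{46}\right) 4 = \left(14 + \frac{5}{23}\right) 4 = \frac{327}{23} \cdot 4 = \frac{1308}{23}$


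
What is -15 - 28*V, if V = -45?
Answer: 1245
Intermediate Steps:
-15 - 28*V = -15 - 28*(-45) = -15 + 1260 = 1245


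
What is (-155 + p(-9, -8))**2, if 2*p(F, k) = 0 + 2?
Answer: 23716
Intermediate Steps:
p(F, k) = 1 (p(F, k) = (0 + 2)/2 = (1/2)*2 = 1)
(-155 + p(-9, -8))**2 = (-155 + 1)**2 = (-154)**2 = 23716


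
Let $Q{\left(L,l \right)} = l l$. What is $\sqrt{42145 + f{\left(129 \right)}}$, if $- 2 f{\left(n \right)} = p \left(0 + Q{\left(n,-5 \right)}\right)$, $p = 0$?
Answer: $\sqrt{42145} \approx 205.29$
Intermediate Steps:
$Q{\left(L,l \right)} = l^{2}$
$f{\left(n \right)} = 0$ ($f{\left(n \right)} = - \frac{0 \left(0 + \left(-5\right)^{2}\right)}{2} = - \frac{0 \left(0 + 25\right)}{2} = - \frac{0 \cdot 25}{2} = \left(- \frac{1}{2}\right) 0 = 0$)
$\sqrt{42145 + f{\left(129 \right)}} = \sqrt{42145 + 0} = \sqrt{42145}$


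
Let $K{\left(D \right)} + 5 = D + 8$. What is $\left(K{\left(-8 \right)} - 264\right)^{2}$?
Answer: $72361$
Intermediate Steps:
$K{\left(D \right)} = 3 + D$ ($K{\left(D \right)} = -5 + \left(D + 8\right) = -5 + \left(8 + D\right) = 3 + D$)
$\left(K{\left(-8 \right)} - 264\right)^{2} = \left(\left(3 - 8\right) - 264\right)^{2} = \left(-5 - 264\right)^{2} = \left(-269\right)^{2} = 72361$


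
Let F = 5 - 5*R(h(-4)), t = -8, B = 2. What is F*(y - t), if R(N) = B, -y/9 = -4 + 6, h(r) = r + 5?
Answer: 50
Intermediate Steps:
h(r) = 5 + r
y = -18 (y = -9*(-4 + 6) = -9*2 = -18)
R(N) = 2
F = -5 (F = 5 - 5*2 = 5 - 10 = -5)
F*(y - t) = -5*(-18 - 1*(-8)) = -5*(-18 + 8) = -5*(-10) = 50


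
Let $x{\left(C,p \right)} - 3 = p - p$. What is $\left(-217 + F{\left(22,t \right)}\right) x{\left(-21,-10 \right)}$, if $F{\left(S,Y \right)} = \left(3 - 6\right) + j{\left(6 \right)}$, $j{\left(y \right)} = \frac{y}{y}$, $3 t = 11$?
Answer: $-657$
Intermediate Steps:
$t = \frac{11}{3}$ ($t = \frac{1}{3} \cdot 11 = \frac{11}{3} \approx 3.6667$)
$x{\left(C,p \right)} = 3$ ($x{\left(C,p \right)} = 3 + \left(p - p\right) = 3 + 0 = 3$)
$j{\left(y \right)} = 1$
$F{\left(S,Y \right)} = -2$ ($F{\left(S,Y \right)} = \left(3 - 6\right) + 1 = -3 + 1 = -2$)
$\left(-217 + F{\left(22,t \right)}\right) x{\left(-21,-10 \right)} = \left(-217 - 2\right) 3 = \left(-219\right) 3 = -657$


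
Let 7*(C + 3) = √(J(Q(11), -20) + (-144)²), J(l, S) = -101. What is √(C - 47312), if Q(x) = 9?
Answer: √(-2318435 + 7*√20635)/7 ≈ 217.47*I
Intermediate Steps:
C = -3 + √20635/7 (C = -3 + √(-101 + (-144)²)/7 = -3 + √(-101 + 20736)/7 = -3 + √20635/7 ≈ 17.521)
√(C - 47312) = √((-3 + √20635/7) - 47312) = √(-47315 + √20635/7)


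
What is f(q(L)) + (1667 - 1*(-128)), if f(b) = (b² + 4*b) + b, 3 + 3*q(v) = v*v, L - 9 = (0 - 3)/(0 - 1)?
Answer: 4239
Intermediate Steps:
L = 12 (L = 9 + (0 - 3)/(0 - 1) = 9 - 3/(-1) = 9 - 3*(-1) = 9 + 3 = 12)
q(v) = -1 + v²/3 (q(v) = -1 + (v*v)/3 = -1 + v²/3)
f(b) = b² + 5*b
f(q(L)) + (1667 - 1*(-128)) = (-1 + (⅓)*12²)*(5 + (-1 + (⅓)*12²)) + (1667 - 1*(-128)) = (-1 + (⅓)*144)*(5 + (-1 + (⅓)*144)) + (1667 + 128) = (-1 + 48)*(5 + (-1 + 48)) + 1795 = 47*(5 + 47) + 1795 = 47*52 + 1795 = 2444 + 1795 = 4239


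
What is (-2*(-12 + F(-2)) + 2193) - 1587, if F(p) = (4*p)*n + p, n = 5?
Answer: 714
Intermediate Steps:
F(p) = 21*p (F(p) = (4*p)*5 + p = 20*p + p = 21*p)
(-2*(-12 + F(-2)) + 2193) - 1587 = (-2*(-12 + 21*(-2)) + 2193) - 1587 = (-2*(-12 - 42) + 2193) - 1587 = (-2*(-54) + 2193) - 1587 = (108 + 2193) - 1587 = 2301 - 1587 = 714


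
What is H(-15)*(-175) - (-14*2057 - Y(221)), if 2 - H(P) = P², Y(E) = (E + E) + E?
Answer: 68486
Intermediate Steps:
Y(E) = 3*E (Y(E) = 2*E + E = 3*E)
H(P) = 2 - P²
H(-15)*(-175) - (-14*2057 - Y(221)) = (2 - 1*(-15)²)*(-175) - (-14*2057 - 3*221) = (2 - 1*225)*(-175) - (-28798 - 1*663) = (2 - 225)*(-175) - (-28798 - 663) = -223*(-175) - 1*(-29461) = 39025 + 29461 = 68486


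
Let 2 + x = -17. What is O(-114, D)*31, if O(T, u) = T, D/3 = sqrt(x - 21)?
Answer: -3534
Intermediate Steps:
x = -19 (x = -2 - 17 = -19)
D = 6*I*sqrt(10) (D = 3*sqrt(-19 - 21) = 3*sqrt(-40) = 3*(2*I*sqrt(10)) = 6*I*sqrt(10) ≈ 18.974*I)
O(-114, D)*31 = -114*31 = -3534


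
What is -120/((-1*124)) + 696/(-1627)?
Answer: 27234/50437 ≈ 0.53996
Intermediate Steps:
-120/((-1*124)) + 696/(-1627) = -120/(-124) + 696*(-1/1627) = -120*(-1/124) - 696/1627 = 30/31 - 696/1627 = 27234/50437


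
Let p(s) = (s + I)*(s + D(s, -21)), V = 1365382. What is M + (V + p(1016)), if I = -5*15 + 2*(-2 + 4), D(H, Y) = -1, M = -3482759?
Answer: -1158202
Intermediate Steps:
I = -71 (I = -75 + 2*2 = -75 + 4 = -71)
p(s) = (-1 + s)*(-71 + s) (p(s) = (s - 71)*(s - 1) = (-71 + s)*(-1 + s) = (-1 + s)*(-71 + s))
M + (V + p(1016)) = -3482759 + (1365382 + (71 + 1016² - 72*1016)) = -3482759 + (1365382 + (71 + 1032256 - 73152)) = -3482759 + (1365382 + 959175) = -3482759 + 2324557 = -1158202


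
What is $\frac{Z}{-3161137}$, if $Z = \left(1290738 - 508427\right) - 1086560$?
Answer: $\frac{304249}{3161137} \approx 0.096247$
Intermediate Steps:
$Z = -304249$ ($Z = 782311 - 1086560 = -304249$)
$\frac{Z}{-3161137} = - \frac{304249}{-3161137} = \left(-304249\right) \left(- \frac{1}{3161137}\right) = \frac{304249}{3161137}$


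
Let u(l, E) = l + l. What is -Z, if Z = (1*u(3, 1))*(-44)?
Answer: 264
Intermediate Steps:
u(l, E) = 2*l
Z = -264 (Z = (1*(2*3))*(-44) = (1*6)*(-44) = 6*(-44) = -264)
-Z = -1*(-264) = 264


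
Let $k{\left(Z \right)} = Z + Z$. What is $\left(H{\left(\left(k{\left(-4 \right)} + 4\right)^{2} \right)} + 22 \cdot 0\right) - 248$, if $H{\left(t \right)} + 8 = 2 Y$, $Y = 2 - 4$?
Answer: $-260$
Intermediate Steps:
$k{\left(Z \right)} = 2 Z$
$Y = -2$ ($Y = 2 - 4 = -2$)
$H{\left(t \right)} = -12$ ($H{\left(t \right)} = -8 + 2 \left(-2\right) = -8 - 4 = -12$)
$\left(H{\left(\left(k{\left(-4 \right)} + 4\right)^{2} \right)} + 22 \cdot 0\right) - 248 = \left(-12 + 22 \cdot 0\right) - 248 = \left(-12 + 0\right) - 248 = -12 - 248 = -260$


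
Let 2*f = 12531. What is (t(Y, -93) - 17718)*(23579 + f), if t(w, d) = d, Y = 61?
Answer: -1063120779/2 ≈ -5.3156e+8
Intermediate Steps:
f = 12531/2 (f = (½)*12531 = 12531/2 ≈ 6265.5)
(t(Y, -93) - 17718)*(23579 + f) = (-93 - 17718)*(23579 + 12531/2) = -17811*59689/2 = -1063120779/2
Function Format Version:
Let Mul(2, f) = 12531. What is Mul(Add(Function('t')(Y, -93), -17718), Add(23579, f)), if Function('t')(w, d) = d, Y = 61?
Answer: Rational(-1063120779, 2) ≈ -5.3156e+8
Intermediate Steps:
f = Rational(12531, 2) (f = Mul(Rational(1, 2), 12531) = Rational(12531, 2) ≈ 6265.5)
Mul(Add(Function('t')(Y, -93), -17718), Add(23579, f)) = Mul(Add(-93, -17718), Add(23579, Rational(12531, 2))) = Mul(-17811, Rational(59689, 2)) = Rational(-1063120779, 2)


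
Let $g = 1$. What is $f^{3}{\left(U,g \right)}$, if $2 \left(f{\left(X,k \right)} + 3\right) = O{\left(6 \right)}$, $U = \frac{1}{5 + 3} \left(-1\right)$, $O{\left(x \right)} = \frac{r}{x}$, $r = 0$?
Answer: $-27$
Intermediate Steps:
$O{\left(x \right)} = 0$ ($O{\left(x \right)} = \frac{0}{x} = 0$)
$U = - \frac{1}{8}$ ($U = \frac{1}{8} \left(-1\right) = - \frac{1}{8} \approx -0.125$)
$f{\left(X,k \right)} = -3$ ($f{\left(X,k \right)} = -3 + \frac{1}{2} \cdot 0 = -3 + 0 = -3$)
$f^{3}{\left(U,g \right)} = \left(-3\right)^{3} = -27$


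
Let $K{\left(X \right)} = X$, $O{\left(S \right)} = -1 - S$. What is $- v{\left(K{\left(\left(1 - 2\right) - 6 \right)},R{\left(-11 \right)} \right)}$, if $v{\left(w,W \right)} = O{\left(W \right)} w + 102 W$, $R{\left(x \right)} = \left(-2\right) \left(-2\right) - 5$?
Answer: $102$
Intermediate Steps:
$R{\left(x \right)} = -1$ ($R{\left(x \right)} = 4 - 5 = -1$)
$v{\left(w,W \right)} = 102 W + w \left(-1 - W\right)$ ($v{\left(w,W \right)} = \left(-1 - W\right) w + 102 W = w \left(-1 - W\right) + 102 W = 102 W + w \left(-1 - W\right)$)
$- v{\left(K{\left(\left(1 - 2\right) - 6 \right)},R{\left(-11 \right)} \right)} = - (102 \left(-1\right) - \left(\left(1 - 2\right) - 6\right) \left(1 - 1\right)) = - (-102 - \left(-1 - 6\right) 0) = - (-102 - \left(-7\right) 0) = - (-102 + 0) = \left(-1\right) \left(-102\right) = 102$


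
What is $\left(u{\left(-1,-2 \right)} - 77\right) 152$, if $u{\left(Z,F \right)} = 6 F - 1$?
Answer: $-13680$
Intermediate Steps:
$u{\left(Z,F \right)} = -1 + 6 F$
$\left(u{\left(-1,-2 \right)} - 77\right) 152 = \left(\left(-1 + 6 \left(-2\right)\right) - 77\right) 152 = \left(\left(-1 - 12\right) - 77\right) 152 = \left(-13 - 77\right) 152 = \left(-90\right) 152 = -13680$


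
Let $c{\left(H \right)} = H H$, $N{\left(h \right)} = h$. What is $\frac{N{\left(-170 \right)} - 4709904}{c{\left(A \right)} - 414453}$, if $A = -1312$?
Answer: $- \frac{4710074}{1306891} \approx -3.604$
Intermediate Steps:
$c{\left(H \right)} = H^{2}$
$\frac{N{\left(-170 \right)} - 4709904}{c{\left(A \right)} - 414453} = \frac{-170 - 4709904}{\left(-1312\right)^{2} - 414453} = - \frac{4710074}{1721344 - 414453} = - \frac{4710074}{1306891}$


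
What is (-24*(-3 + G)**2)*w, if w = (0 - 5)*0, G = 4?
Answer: 0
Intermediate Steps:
w = 0 (w = -5*0 = 0)
(-24*(-3 + G)**2)*w = -24*(-3 + 4)**2*0 = -24*1**2*0 = -24*1*0 = -24*0 = 0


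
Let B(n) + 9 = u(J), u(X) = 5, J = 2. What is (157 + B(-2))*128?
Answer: 19584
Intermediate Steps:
B(n) = -4 (B(n) = -9 + 5 = -4)
(157 + B(-2))*128 = (157 - 4)*128 = 153*128 = 19584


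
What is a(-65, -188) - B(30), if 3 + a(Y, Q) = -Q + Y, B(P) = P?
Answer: 90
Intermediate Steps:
a(Y, Q) = -3 + Y - Q (a(Y, Q) = -3 + (-Q + Y) = -3 + (Y - Q) = -3 + Y - Q)
a(-65, -188) - B(30) = (-3 - 65 - 1*(-188)) - 1*30 = (-3 - 65 + 188) - 30 = 120 - 30 = 90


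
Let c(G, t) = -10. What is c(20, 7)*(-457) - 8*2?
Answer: 4554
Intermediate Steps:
c(20, 7)*(-457) - 8*2 = -10*(-457) - 8*2 = 4570 - 16 = 4554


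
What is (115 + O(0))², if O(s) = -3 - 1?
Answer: 12321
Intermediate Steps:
O(s) = -4
(115 + O(0))² = (115 - 4)² = 111² = 12321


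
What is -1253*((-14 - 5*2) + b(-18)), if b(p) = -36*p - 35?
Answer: -738017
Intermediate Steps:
b(p) = -35 - 36*p
-1253*((-14 - 5*2) + b(-18)) = -1253*((-14 - 5*2) + (-35 - 36*(-18))) = -1253*((-14 - 10) + (-35 + 648)) = -1253*(-24 + 613) = -1253*589 = -738017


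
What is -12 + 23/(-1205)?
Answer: -14483/1205 ≈ -12.019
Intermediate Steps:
-12 + 23/(-1205) = -12 - 1/1205*23 = -12 - 23/1205 = -14483/1205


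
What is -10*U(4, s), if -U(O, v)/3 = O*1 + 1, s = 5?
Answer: 150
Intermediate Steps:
U(O, v) = -3 - 3*O (U(O, v) = -3*(O*1 + 1) = -3*(O + 1) = -3*(1 + O) = -3 - 3*O)
-10*U(4, s) = -10*(-3 - 3*4) = -10*(-3 - 12) = -10*(-15) = 150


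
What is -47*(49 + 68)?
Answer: -5499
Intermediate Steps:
-47*(49 + 68) = -47*117 = -5499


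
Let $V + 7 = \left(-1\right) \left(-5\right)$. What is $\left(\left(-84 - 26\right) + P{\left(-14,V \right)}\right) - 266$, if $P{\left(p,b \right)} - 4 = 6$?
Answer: $-366$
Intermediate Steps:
$V = -2$ ($V = -7 - -5 = -7 + 5 = -2$)
$P{\left(p,b \right)} = 10$ ($P{\left(p,b \right)} = 4 + 6 = 10$)
$\left(\left(-84 - 26\right) + P{\left(-14,V \right)}\right) - 266 = \left(\left(-84 - 26\right) + 10\right) - 266 = \left(-110 + 10\right) - 266 = -100 - 266 = -366$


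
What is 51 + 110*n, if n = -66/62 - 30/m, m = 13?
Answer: -128937/403 ≈ -319.94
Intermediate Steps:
n = -1359/403 (n = -66/62 - 30/13 = -66*1/62 - 30*1/13 = -33/31 - 30/13 = -1359/403 ≈ -3.3722)
51 + 110*n = 51 + 110*(-1359/403) = 51 - 149490/403 = -128937/403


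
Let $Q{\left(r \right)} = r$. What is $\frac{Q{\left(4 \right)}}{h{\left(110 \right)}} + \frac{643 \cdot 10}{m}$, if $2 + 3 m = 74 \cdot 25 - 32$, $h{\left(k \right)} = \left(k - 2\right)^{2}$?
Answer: $\frac{1757858}{165483} \approx 10.623$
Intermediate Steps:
$h{\left(k \right)} = \left(-2 + k\right)^{2}$
$m = \frac{1816}{3}$ ($m = - \frac{2}{3} + \frac{74 \cdot 25 - 32}{3} = - \frac{2}{3} + \frac{1850 - 32}{3} = - \frac{2}{3} + \frac{1}{3} \cdot 1818 = - \frac{2}{3} + 606 = \frac{1816}{3} \approx 605.33$)
$\frac{Q{\left(4 \right)}}{h{\left(110 \right)}} + \frac{643 \cdot 10}{m} = \frac{4}{\left(-2 + 110\right)^{2}} + \frac{643 \cdot 10}{\frac{1816}{3}} = \frac{4}{108^{2}} + 6430 \cdot \frac{3}{1816} = \frac{4}{11664} + \frac{9645}{908} = 4 \cdot \frac{1}{11664} + \frac{9645}{908} = \frac{1}{2916} + \frac{9645}{908} = \frac{1757858}{165483}$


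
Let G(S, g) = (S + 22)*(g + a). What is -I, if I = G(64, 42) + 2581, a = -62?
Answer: -861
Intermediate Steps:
G(S, g) = (-62 + g)*(22 + S) (G(S, g) = (S + 22)*(g - 62) = (22 + S)*(-62 + g) = (-62 + g)*(22 + S))
I = 861 (I = (-1364 - 62*64 + 22*42 + 64*42) + 2581 = (-1364 - 3968 + 924 + 2688) + 2581 = -1720 + 2581 = 861)
-I = -1*861 = -861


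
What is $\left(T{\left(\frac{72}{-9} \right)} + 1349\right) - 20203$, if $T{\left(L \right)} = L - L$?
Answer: $-18854$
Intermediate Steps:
$T{\left(L \right)} = 0$
$\left(T{\left(\frac{72}{-9} \right)} + 1349\right) - 20203 = \left(0 + 1349\right) - 20203 = 1349 - 20203 = -18854$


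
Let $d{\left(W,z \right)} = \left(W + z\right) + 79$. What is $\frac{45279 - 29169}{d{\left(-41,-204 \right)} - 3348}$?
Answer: $- \frac{8055}{1757} \approx -4.5845$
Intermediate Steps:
$d{\left(W,z \right)} = 79 + W + z$
$\frac{45279 - 29169}{d{\left(-41,-204 \right)} - 3348} = \frac{45279 - 29169}{\left(79 - 41 - 204\right) - 3348} = \frac{16110}{-166 - 3348} = \frac{16110}{-3514} = 16110 \left(- \frac{1}{3514}\right) = - \frac{8055}{1757}$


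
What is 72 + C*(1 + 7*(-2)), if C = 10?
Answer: -58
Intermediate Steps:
72 + C*(1 + 7*(-2)) = 72 + 10*(1 + 7*(-2)) = 72 + 10*(1 - 14) = 72 + 10*(-13) = 72 - 130 = -58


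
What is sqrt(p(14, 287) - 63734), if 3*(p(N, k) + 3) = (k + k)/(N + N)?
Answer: I*sqrt(2294286)/6 ≈ 252.45*I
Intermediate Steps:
p(N, k) = -3 + k/(3*N) (p(N, k) = -3 + ((k + k)/(N + N))/3 = -3 + ((2*k)/((2*N)))/3 = -3 + ((2*k)*(1/(2*N)))/3 = -3 + (k/N)/3 = -3 + k/(3*N))
sqrt(p(14, 287) - 63734) = sqrt((-3 + (1/3)*287/14) - 63734) = sqrt((-3 + (1/3)*287*(1/14)) - 63734) = sqrt((-3 + 41/6) - 63734) = sqrt(23/6 - 63734) = sqrt(-382381/6) = I*sqrt(2294286)/6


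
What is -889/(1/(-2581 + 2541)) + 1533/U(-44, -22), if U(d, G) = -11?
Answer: 389627/11 ≈ 35421.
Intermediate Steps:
-889/(1/(-2581 + 2541)) + 1533/U(-44, -22) = -889/(1/(-2581 + 2541)) + 1533/(-11) = -889/(1/(-40)) + 1533*(-1/11) = -889/(-1/40) - 1533/11 = -889*(-40) - 1533/11 = 35560 - 1533/11 = 389627/11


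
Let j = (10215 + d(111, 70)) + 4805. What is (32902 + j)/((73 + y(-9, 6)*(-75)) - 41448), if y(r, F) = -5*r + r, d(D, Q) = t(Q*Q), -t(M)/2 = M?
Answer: -38122/44075 ≈ -0.86493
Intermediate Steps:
t(M) = -2*M
d(D, Q) = -2*Q**2 (d(D, Q) = -2*Q*Q = -2*Q**2)
y(r, F) = -4*r
j = 5220 (j = (10215 - 2*70**2) + 4805 = (10215 - 2*4900) + 4805 = (10215 - 9800) + 4805 = 415 + 4805 = 5220)
(32902 + j)/((73 + y(-9, 6)*(-75)) - 41448) = (32902 + 5220)/((73 - 4*(-9)*(-75)) - 41448) = 38122/((73 + 36*(-75)) - 41448) = 38122/((73 - 2700) - 41448) = 38122/(-2627 - 41448) = 38122/(-44075) = 38122*(-1/44075) = -38122/44075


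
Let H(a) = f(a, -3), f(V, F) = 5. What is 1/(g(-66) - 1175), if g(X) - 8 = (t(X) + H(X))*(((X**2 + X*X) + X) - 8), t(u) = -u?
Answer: 1/612131 ≈ 1.6336e-6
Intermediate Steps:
H(a) = 5
g(X) = 8 + (5 - X)*(-8 + X + 2*X**2) (g(X) = 8 + (-X + 5)*(((X**2 + X*X) + X) - 8) = 8 + (5 - X)*(((X**2 + X**2) + X) - 8) = 8 + (5 - X)*((2*X**2 + X) - 8) = 8 + (5 - X)*((X + 2*X**2) - 8) = 8 + (5 - X)*(-8 + X + 2*X**2))
1/(g(-66) - 1175) = 1/((-32 - 2*(-66)**3 + 9*(-66)**2 + 13*(-66)) - 1175) = 1/((-32 - 2*(-287496) + 9*4356 - 858) - 1175) = 1/((-32 + 574992 + 39204 - 858) - 1175) = 1/(613306 - 1175) = 1/612131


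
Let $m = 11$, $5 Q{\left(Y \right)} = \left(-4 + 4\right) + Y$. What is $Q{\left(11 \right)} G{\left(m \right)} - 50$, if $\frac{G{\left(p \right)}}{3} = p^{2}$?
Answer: $\frac{3743}{5} \approx 748.6$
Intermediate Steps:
$Q{\left(Y \right)} = \frac{Y}{5}$ ($Q{\left(Y \right)} = \frac{\left(-4 + 4\right) + Y}{5} = \frac{0 + Y}{5} = \frac{Y}{5}$)
$G{\left(p \right)} = 3 p^{2}$
$Q{\left(11 \right)} G{\left(m \right)} - 50 = \frac{1}{5} \cdot 11 \cdot 3 \cdot 11^{2} - 50 = \frac{11 \cdot 3 \cdot 121}{5} - 50 = \frac{11}{5} \cdot 363 - 50 = \frac{3993}{5} - 50 = \frac{3743}{5}$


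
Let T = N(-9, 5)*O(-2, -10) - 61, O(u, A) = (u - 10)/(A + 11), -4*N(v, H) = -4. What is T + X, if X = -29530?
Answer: -29603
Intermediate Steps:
N(v, H) = 1 (N(v, H) = -¼*(-4) = 1)
O(u, A) = (-10 + u)/(11 + A)
T = -73 (T = 1*((-10 - 2)/(11 - 10)) - 61 = 1*(-12/1) - 61 = 1*(1*(-12)) - 61 = 1*(-12) - 61 = -12 - 61 = -73)
T + X = -73 - 29530 = -29603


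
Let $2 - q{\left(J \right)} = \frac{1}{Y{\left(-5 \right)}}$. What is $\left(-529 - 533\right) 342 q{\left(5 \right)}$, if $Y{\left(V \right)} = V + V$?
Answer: $- \frac{3813642}{5} \approx -7.6273 \cdot 10^{5}$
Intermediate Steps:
$Y{\left(V \right)} = 2 V$
$q{\left(J \right)} = \frac{21}{10}$ ($q{\left(J \right)} = 2 - \frac{1}{2 \left(-5\right)} = 2 - \frac{1}{-10} = 2 - - \frac{1}{10} = 2 + \frac{1}{10} = \frac{21}{10}$)
$\left(-529 - 533\right) 342 q{\left(5 \right)} = \left(-529 - 533\right) 342 \cdot \frac{21}{10} = \left(-1062\right) \frac{3591}{5} = - \frac{3813642}{5}$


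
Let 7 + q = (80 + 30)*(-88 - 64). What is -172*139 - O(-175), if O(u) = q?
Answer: -7181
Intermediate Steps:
q = -16727 (q = -7 + (80 + 30)*(-88 - 64) = -7 + 110*(-152) = -7 - 16720 = -16727)
O(u) = -16727
-172*139 - O(-175) = -172*139 - 1*(-16727) = -23908 + 16727 = -7181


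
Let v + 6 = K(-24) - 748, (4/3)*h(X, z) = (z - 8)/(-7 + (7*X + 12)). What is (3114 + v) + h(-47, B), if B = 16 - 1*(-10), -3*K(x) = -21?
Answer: 56807/24 ≈ 2367.0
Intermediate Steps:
K(x) = 7 (K(x) = -1/3*(-21) = 7)
B = 26 (B = 16 + 10 = 26)
h(X, z) = 3*(-8 + z)/(4*(5 + 7*X)) (h(X, z) = 3*((z - 8)/(-7 + (7*X + 12)))/4 = 3*((-8 + z)/(-7 + (12 + 7*X)))/4 = 3*((-8 + z)/(5 + 7*X))/4 = 3*(-8 + z)/(4*(5 + 7*X)))
v = -747 (v = -6 + (7 - 748) = -6 - 741 = -747)
(3114 + v) + h(-47, B) = (3114 - 747) + 3*(-8 + 26)/(4*(5 + 7*(-47))) = 2367 + (3/4)*18/(5 - 329) = 2367 + (3/4)*18/(-324) = 2367 + (3/4)*(-1/324)*18 = 2367 - 1/24 = 56807/24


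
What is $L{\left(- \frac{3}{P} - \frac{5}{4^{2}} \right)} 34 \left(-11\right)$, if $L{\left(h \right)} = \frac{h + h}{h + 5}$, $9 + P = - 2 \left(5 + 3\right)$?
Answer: $\frac{57596}{1923} \approx 29.951$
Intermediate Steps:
$P = -25$ ($P = -9 - 2 \left(5 + 3\right) = -9 - 16 = -25$)
$L{\left(h \right)} = \frac{2 h}{5 + h}$
$L{\left(- \frac{3}{P} - \frac{5}{4^{2}} \right)} 34 \left(-11\right) = \frac{2 \left(- \frac{3}{-25} - \frac{5}{4^{2}}\right)}{5 - \left(- \frac{3}{25} + \frac{5}{16}\right)} 34 \left(-11\right) = \frac{2 \left(\left(-3\right) \left(- \frac{1}{25}\right) - \frac{5}{16}\right)}{5 - \left(- \frac{3}{25} + \frac{5}{16}\right)} 34 \left(-11\right) = \frac{2 \left(\frac{3}{25} - \frac{5}{16}\right)}{5 + \left(\frac{3}{25} - \frac{5}{16}\right)} 34 \left(-11\right) = 2 \left(- \frac{77}{400}\right) \frac{1}{5 - \frac{77}{400}} \cdot 34 \left(-11\right) = 2 \left(- \frac{77}{400}\right) \frac{1}{\frac{1923}{400}} \cdot 34 \left(-11\right) = 2 \left(- \frac{77}{400}\right) \frac{400}{1923} \cdot 34 \left(-11\right) = \left(- \frac{154}{1923}\right) 34 \left(-11\right) = \left(- \frac{5236}{1923}\right) \left(-11\right) = \frac{57596}{1923}$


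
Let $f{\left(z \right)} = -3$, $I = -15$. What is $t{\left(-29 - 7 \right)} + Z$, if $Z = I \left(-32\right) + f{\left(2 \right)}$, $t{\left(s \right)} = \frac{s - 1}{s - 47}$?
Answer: $\frac{39628}{83} \approx 477.45$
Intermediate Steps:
$t{\left(s \right)} = \frac{-1 + s}{-47 + s}$
$Z = 477$ ($Z = \left(-15\right) \left(-32\right) - 3 = 480 - 3 = 477$)
$t{\left(-29 - 7 \right)} + Z = \frac{-1 - 36}{-47 - 36} + 477 = \frac{1}{-83} \left(-37\right) + 477 = \left(- \frac{1}{83}\right) \left(-37\right) + 477 = \frac{37}{83} + 477 = \frac{39628}{83}$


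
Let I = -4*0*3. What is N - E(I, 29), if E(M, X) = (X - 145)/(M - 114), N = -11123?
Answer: -634069/57 ≈ -11124.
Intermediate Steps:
I = 0 (I = 0*3 = 0)
E(M, X) = (-145 + X)/(-114 + M)
N - E(I, 29) = -11123 - (-145 + 29)/(-114 + 0) = -11123 - (-116)/(-114) = -11123 - (-1)*(-116)/114 = -11123 - 1*58/57 = -11123 - 58/57 = -634069/57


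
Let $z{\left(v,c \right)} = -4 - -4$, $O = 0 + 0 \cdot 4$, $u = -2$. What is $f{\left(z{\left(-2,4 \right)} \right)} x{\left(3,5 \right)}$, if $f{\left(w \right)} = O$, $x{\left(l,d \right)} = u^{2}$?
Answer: $0$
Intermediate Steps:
$x{\left(l,d \right)} = 4$ ($x{\left(l,d \right)} = \left(-2\right)^{2} = 4$)
$O = 0$ ($O = 0 + 0 = 0$)
$z{\left(v,c \right)} = 0$ ($z{\left(v,c \right)} = -4 + 4 = 0$)
$f{\left(w \right)} = 0$
$f{\left(z{\left(-2,4 \right)} \right)} x{\left(3,5 \right)} = 0 \cdot 4 = 0$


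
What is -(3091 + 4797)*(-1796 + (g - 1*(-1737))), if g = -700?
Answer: 5986992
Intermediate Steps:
-(3091 + 4797)*(-1796 + (g - 1*(-1737))) = -(3091 + 4797)*(-1796 + (-700 - 1*(-1737))) = -7888*(-1796 + (-700 + 1737)) = -7888*(-1796 + 1037) = -7888*(-759) = -1*(-5986992) = 5986992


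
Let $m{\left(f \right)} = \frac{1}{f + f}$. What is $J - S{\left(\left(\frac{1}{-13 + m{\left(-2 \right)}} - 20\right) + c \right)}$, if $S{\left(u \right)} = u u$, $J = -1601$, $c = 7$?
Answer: $- \frac{4977458}{2809} \approx -1772.0$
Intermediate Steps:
$m{\left(f \right)} = \frac{1}{2 f}$
$S{\left(u \right)} = u^{2}$
$J - S{\left(\left(\frac{1}{-13 + m{\left(-2 \right)}} - 20\right) + c \right)} = -1601 - \left(\left(\frac{1}{-13 + \frac{1}{2 \left(-2\right)}} - 20\right) + 7\right)^{2} = -1601 - \left(\left(\frac{1}{-13 + \frac{1}{2} \left(- \frac{1}{2}\right)} - 20\right) + 7\right)^{2} = -1601 - \left(\left(\frac{1}{-13 - \frac{1}{4}} - 20\right) + 7\right)^{2} = -1601 - \left(\left(\frac{1}{- \frac{53}{4}} - 20\right) + 7\right)^{2} = -1601 - \left(\left(- \frac{4}{53} - 20\right) + 7\right)^{2} = -1601 - \left(- \frac{1064}{53} + 7\right)^{2} = -1601 - \left(- \frac{693}{53}\right)^{2} = -1601 - \frac{480249}{2809} = - \frac{4977458}{2809}$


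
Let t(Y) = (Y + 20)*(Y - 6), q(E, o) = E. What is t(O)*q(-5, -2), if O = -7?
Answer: 845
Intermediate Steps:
t(Y) = (-6 + Y)*(20 + Y) (t(Y) = (20 + Y)*(-6 + Y) = (-6 + Y)*(20 + Y))
t(O)*q(-5, -2) = (-120 + (-7)² + 14*(-7))*(-5) = (-120 + 49 - 98)*(-5) = -169*(-5) = 845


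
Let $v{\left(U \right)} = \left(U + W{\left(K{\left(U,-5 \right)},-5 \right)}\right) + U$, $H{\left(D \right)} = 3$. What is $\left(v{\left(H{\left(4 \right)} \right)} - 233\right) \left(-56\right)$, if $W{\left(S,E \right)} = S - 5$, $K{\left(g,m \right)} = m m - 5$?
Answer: $11872$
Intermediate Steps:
$K{\left(g,m \right)} = -5 + m^{2}$ ($K{\left(g,m \right)} = m^{2} - 5 = -5 + m^{2}$)
$W{\left(S,E \right)} = -5 + S$
$v{\left(U \right)} = 15 + 2 U$ ($v{\left(U \right)} = \left(U - \left(10 - 25\right)\right) + U = \left(U + \left(-5 + \left(-5 + 25\right)\right)\right) + U = \left(U + \left(-5 + 20\right)\right) + U = \left(U + 15\right) + U = \left(15 + U\right) + U = 15 + 2 U$)
$\left(v{\left(H{\left(4 \right)} \right)} - 233\right) \left(-56\right) = \left(\left(15 + 2 \cdot 3\right) - 233\right) \left(-56\right) = \left(\left(15 + 6\right) - 233\right) \left(-56\right) = \left(21 - 233\right) \left(-56\right) = \left(-212\right) \left(-56\right) = 11872$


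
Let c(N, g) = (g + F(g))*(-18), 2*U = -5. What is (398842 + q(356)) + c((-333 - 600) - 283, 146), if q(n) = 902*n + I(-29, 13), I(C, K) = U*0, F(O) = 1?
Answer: 717308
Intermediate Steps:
U = -5/2 (U = (1/2)*(-5) = -5/2 ≈ -2.5000)
I(C, K) = 0 (I(C, K) = -5/2*0 = 0)
c(N, g) = -18 - 18*g (c(N, g) = (g + 1)*(-18) = (1 + g)*(-18) = -18 - 18*g)
q(n) = 902*n (q(n) = 902*n + 0 = 902*n)
(398842 + q(356)) + c((-333 - 600) - 283, 146) = (398842 + 902*356) + (-18 - 18*146) = (398842 + 321112) + (-18 - 2628) = 719954 - 2646 = 717308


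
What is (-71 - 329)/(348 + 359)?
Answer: -400/707 ≈ -0.56577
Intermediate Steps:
(-71 - 329)/(348 + 359) = -400/707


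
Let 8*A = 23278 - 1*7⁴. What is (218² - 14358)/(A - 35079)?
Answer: -265328/259755 ≈ -1.0215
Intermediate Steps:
A = 20877/8 (A = (23278 - 1*7⁴)/8 = (23278 - 1*2401)/8 = (23278 - 2401)/8 = (⅛)*20877 = 20877/8 ≈ 2609.6)
(218² - 14358)/(A - 35079) = (218² - 14358)/(20877/8 - 35079) = (47524 - 14358)/(-259755/8) = 33166*(-8/259755) = -265328/259755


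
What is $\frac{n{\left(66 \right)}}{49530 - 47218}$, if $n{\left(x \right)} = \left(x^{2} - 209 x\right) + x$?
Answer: $- \frac{2343}{578} \approx -4.0536$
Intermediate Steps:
$n{\left(x \right)} = x^{2} - 208 x$
$\frac{n{\left(66 \right)}}{49530 - 47218} = \frac{66 \left(-208 + 66\right)}{49530 - 47218} = \frac{66 \left(-142\right)}{2312} = \left(-9372\right) \frac{1}{2312} = - \frac{2343}{578}$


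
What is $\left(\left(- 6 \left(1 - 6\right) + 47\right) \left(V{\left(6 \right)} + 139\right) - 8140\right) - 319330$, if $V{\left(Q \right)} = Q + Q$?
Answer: $-315843$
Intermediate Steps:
$V{\left(Q \right)} = 2 Q$
$\left(\left(- 6 \left(1 - 6\right) + 47\right) \left(V{\left(6 \right)} + 139\right) - 8140\right) - 319330 = \left(\left(- 6 \left(1 - 6\right) + 47\right) \left(2 \cdot 6 + 139\right) - 8140\right) - 319330 = \left(\left(\left(-6\right) \left(-5\right) + 47\right) \left(12 + 139\right) - 8140\right) - 319330 = \left(\left(30 + 47\right) 151 - 8140\right) - 319330 = \left(77 \cdot 151 - 8140\right) - 319330 = \left(11627 - 8140\right) - 319330 = 3487 - 319330 = -315843$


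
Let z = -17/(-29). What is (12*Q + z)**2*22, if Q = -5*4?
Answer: 1060515478/841 ≈ 1.2610e+6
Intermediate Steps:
Q = -20
z = 17/29 (z = -17*(-1/29) = 17/29 ≈ 0.58621)
(12*Q + z)**2*22 = (12*(-20) + 17/29)**2*22 = (-240 + 17/29)**2*22 = (-6943/29)**2*22 = (48205249/841)*22 = 1060515478/841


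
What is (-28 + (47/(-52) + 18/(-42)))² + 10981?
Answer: 1568936905/132496 ≈ 11841.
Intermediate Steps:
(-28 + (47/(-52) + 18/(-42)))² + 10981 = (-28 + (47*(-1/52) + 18*(-1/42)))² + 10981 = (-28 + (-47/52 - 3/7))² + 10981 = (-28 - 485/364)² + 10981 = (-10677/364)² + 10981 = 113998329/132496 + 10981 = 1568936905/132496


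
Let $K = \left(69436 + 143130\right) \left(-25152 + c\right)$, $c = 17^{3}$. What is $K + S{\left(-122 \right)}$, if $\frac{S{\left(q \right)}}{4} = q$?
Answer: $-4302123762$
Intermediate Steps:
$c = 4913$
$S{\left(q \right)} = 4 q$
$K = -4302123274$ ($K = \left(69436 + 143130\right) \left(-25152 + 4913\right) = 212566 \left(-20239\right) = -4302123274$)
$K + S{\left(-122 \right)} = -4302123274 + 4 \left(-122\right) = -4302123274 - 488 = -4302123762$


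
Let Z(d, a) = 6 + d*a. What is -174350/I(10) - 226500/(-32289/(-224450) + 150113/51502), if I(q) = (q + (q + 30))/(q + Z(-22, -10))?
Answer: -1982105188246931/2209738183 ≈ -8.9699e+5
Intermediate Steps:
Z(d, a) = 6 + a*d
I(q) = (30 + 2*q)/(226 + q) (I(q) = (q + (q + 30))/(q + (6 - 10*(-22))) = (q + (30 + q))/(q + (6 + 220)) = (30 + 2*q)/(q + 226) = (30 + 2*q)/(226 + q))
-174350/I(10) - 226500/(-32289/(-224450) + 150113/51502) = -174350*(226 + 10)/(2*(15 + 10)) - 226500/(-32289/(-224450) + 150113/51502) = -174350/(2*25/236) - 226500/(-32289*(-1/224450) + 150113*(1/51502)) = -174350/(2*(1/236)*25) - 226500/(32289/224450 + 150113/51502) = -174350/25/118 - 226500/8838952732/2889905975 = -174350*118/25 - 226500*2889905975/8838952732 = -822932 - 163640925834375/2209738183 = -1982105188246931/2209738183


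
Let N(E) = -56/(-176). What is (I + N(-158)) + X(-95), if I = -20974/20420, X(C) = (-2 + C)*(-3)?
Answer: 16301294/56155 ≈ 290.29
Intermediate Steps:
X(C) = 6 - 3*C
N(E) = 7/22 (N(E) = -56*(-1/176) = 7/22)
I = -10487/10210 (I = -20974*1/20420 = -10487/10210 ≈ -1.0271)
(I + N(-158)) + X(-95) = (-10487/10210 + 7/22) + (6 - 3*(-95)) = -39811/56155 + (6 + 285) = -39811/56155 + 291 = 16301294/56155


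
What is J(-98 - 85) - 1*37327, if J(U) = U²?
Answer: -3838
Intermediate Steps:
J(-98 - 85) - 1*37327 = (-98 - 85)² - 1*37327 = (-183)² - 37327 = 33489 - 37327 = -3838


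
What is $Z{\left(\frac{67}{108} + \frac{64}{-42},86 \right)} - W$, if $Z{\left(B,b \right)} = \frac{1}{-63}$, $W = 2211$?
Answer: $- \frac{139294}{63} \approx -2211.0$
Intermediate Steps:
$Z{\left(B,b \right)} = - \frac{1}{63}$
$Z{\left(\frac{67}{108} + \frac{64}{-42},86 \right)} - W = - \frac{1}{63} - 2211 = - \frac{139294}{63}$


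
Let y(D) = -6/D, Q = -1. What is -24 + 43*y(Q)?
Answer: 234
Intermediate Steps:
-24 + 43*y(Q) = -24 + 43*(-6/(-1)) = -24 + 43*(-6*(-1)) = -24 + 43*6 = -24 + 258 = 234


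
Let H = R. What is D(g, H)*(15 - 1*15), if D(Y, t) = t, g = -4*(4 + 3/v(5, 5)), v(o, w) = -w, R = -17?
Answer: 0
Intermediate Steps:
H = -17
g = -68/5 (g = -4*(4 + 3/((-1*5))) = -4*(4 + 3/(-5)) = -4*(4 + 3*(-⅕)) = -4*(4 - ⅗) = -4*17/5 = -68/5 ≈ -13.600)
D(g, H)*(15 - 1*15) = -17*(15 - 1*15) = -17*(15 - 15) = -17*0 = 0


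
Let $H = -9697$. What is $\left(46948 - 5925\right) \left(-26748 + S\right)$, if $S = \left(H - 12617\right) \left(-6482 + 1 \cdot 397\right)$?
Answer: $5569033962666$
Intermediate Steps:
$S = 135780690$ ($S = \left(-9697 - 12617\right) \left(-6482 + 1 \cdot 397\right) = - 22314 \left(-6482 + 397\right) = \left(-22314\right) \left(-6085\right) = 135780690$)
$\left(46948 - 5925\right) \left(-26748 + S\right) = \left(46948 - 5925\right) \left(-26748 + 135780690\right) = 41023 \cdot 135753942 = 5569033962666$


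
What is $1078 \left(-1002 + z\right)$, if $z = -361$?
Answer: $-1469314$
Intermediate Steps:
$1078 \left(-1002 + z\right) = 1078 \left(-1002 - 361\right) = 1078 \left(-1363\right) = -1469314$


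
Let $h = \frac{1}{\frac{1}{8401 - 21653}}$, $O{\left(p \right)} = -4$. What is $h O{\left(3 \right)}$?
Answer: $53008$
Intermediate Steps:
$h = -13252$ ($h = \frac{1}{\frac{1}{-13252}} = \frac{1}{- \frac{1}{13252}} = -13252$)
$h O{\left(3 \right)} = \left(-13252\right) \left(-4\right) = 53008$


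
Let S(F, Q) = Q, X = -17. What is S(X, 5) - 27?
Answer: -22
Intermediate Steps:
S(X, 5) - 27 = 5 - 27 = -22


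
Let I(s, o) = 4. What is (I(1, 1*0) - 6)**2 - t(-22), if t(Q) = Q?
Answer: 26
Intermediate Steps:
(I(1, 1*0) - 6)**2 - t(-22) = (4 - 6)**2 - 1*(-22) = (-2)**2 + 22 = 4 + 22 = 26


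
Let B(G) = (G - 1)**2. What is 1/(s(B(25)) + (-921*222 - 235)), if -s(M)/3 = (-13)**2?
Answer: -1/205204 ≈ -4.8732e-6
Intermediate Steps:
B(G) = (-1 + G)**2
s(M) = -507 (s(M) = -3*(-13)**2 = -3*169 = -507)
1/(s(B(25)) + (-921*222 - 235)) = 1/(-507 + (-921*222 - 235)) = 1/(-507 + (-204462 - 235)) = 1/(-507 - 204697) = 1/(-205204) = -1/205204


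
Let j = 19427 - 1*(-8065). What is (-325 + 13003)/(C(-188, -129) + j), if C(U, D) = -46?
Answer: 6339/13723 ≈ 0.46193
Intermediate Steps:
j = 27492 (j = 19427 + 8065 = 27492)
(-325 + 13003)/(C(-188, -129) + j) = (-325 + 13003)/(-46 + 27492) = 12678/27446 = 12678*(1/27446) = 6339/13723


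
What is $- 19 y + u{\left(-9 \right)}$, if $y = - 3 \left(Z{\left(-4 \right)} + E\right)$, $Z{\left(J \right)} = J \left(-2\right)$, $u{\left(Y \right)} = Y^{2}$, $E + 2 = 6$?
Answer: $765$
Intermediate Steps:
$E = 4$ ($E = -2 + 6 = 4$)
$Z{\left(J \right)} = - 2 J$
$y = -36$ ($y = - 3 \left(\left(-2\right) \left(-4\right) + 4\right) = - 3 \left(8 + 4\right) = \left(-3\right) 12 = -36$)
$- 19 y + u{\left(-9 \right)} = \left(-19\right) \left(-36\right) + \left(-9\right)^{2} = 684 + 81 = 765$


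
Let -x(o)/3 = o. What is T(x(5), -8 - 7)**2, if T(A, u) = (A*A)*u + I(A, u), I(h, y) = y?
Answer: 11492100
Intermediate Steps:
x(o) = -3*o
T(A, u) = u + u*A**2 (T(A, u) = (A*A)*u + u = A**2*u + u = u*A**2 + u = u + u*A**2)
T(x(5), -8 - 7)**2 = ((-8 - 7)*(1 + (-3*5)**2))**2 = (-15*(1 + (-15)**2))**2 = (-15*(1 + 225))**2 = (-15*226)**2 = (-3390)**2 = 11492100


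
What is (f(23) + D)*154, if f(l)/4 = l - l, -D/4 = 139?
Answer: -85624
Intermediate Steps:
D = -556 (D = -4*139 = -556)
f(l) = 0 (f(l) = 4*(l - l) = 4*0 = 0)
(f(23) + D)*154 = (0 - 556)*154 = -556*154 = -85624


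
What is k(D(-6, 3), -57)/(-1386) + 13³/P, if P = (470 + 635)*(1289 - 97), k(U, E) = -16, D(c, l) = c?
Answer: 927677/70214760 ≈ 0.013212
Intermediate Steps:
P = 1317160 (P = 1105*1192 = 1317160)
k(D(-6, 3), -57)/(-1386) + 13³/P = -16/(-1386) + 13³/1317160 = -16*(-1/1386) + 2197*(1/1317160) = 8/693 + 169/101320 = 927677/70214760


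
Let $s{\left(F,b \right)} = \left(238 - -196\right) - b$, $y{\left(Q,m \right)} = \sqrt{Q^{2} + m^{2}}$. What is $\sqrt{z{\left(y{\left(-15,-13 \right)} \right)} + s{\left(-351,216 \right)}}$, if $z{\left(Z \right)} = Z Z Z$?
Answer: $\sqrt{218 + 394 \sqrt{394}} \approx 89.659$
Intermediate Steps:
$s{\left(F,b \right)} = 434 - b$ ($s{\left(F,b \right)} = \left(238 + 196\right) - b = 434 - b$)
$z{\left(Z \right)} = Z^{3}$ ($z{\left(Z \right)} = Z^{2} Z = Z^{3}$)
$\sqrt{z{\left(y{\left(-15,-13 \right)} \right)} + s{\left(-351,216 \right)}} = \sqrt{\left(\sqrt{\left(-15\right)^{2} + \left(-13\right)^{2}}\right)^{3} + \left(434 - 216\right)} = \sqrt{\left(\sqrt{225 + 169}\right)^{3} + \left(434 - 216\right)} = \sqrt{\left(\sqrt{394}\right)^{3} + 218} = \sqrt{394 \sqrt{394} + 218} = \sqrt{218 + 394 \sqrt{394}}$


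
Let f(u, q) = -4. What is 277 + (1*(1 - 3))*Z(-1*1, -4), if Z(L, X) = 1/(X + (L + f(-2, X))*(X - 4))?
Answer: 4985/18 ≈ 276.94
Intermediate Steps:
Z(L, X) = 1/(X + (-4 + L)*(-4 + X)) (Z(L, X) = 1/(X + (L - 4)*(X - 4)) = 1/(X + (-4 + L)*(-4 + X)))
277 + (1*(1 - 3))*Z(-1*1, -4) = 277 + (1*(1 - 3))/(16 - (-4) - 3*(-4) - 1*1*(-4)) = 277 + (1*(-2))/(16 - 4*(-1) + 12 - 1*(-4)) = 277 - 2/(16 + 4 + 12 + 4) = 277 - 2/36 = 277 - 2*1/36 = 277 - 1/18 = 4985/18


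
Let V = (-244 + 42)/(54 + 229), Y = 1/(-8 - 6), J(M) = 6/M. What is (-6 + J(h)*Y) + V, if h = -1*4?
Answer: -52351/7924 ≈ -6.6066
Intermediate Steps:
h = -4
Y = -1/14 (Y = 1/(-14) = -1/14 ≈ -0.071429)
V = -202/283 ≈ -0.71378
(-6 + J(h)*Y) + V = (-6 + (6/(-4))*(-1/14)) - 202/283 = (-6 + (6*(-¼))*(-1/14)) - 202/283 = (-6 - 3/2*(-1/14)) - 202/283 = (-6 + 3/28) - 202/283 = -165/28 - 202/283 = -52351/7924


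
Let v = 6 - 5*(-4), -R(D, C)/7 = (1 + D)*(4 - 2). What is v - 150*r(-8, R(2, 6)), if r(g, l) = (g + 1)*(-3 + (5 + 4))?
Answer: 6326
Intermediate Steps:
R(D, C) = -14 - 14*D (R(D, C) = -7*(1 + D)*(4 - 2) = -7*(1 + D)*2 = -7*(2 + 2*D) = -14 - 14*D)
r(g, l) = 6 + 6*g (r(g, l) = (1 + g)*(-3 + 9) = (1 + g)*6 = 6 + 6*g)
v = 26 (v = 6 + 20 = 26)
v - 150*r(-8, R(2, 6)) = 26 - 150*(6 + 6*(-8)) = 26 - 150*(6 - 48) = 26 - 150*(-42) = 26 + 6300 = 6326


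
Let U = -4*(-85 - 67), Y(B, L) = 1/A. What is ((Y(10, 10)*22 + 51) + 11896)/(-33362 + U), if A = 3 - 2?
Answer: -11969/32754 ≈ -0.36542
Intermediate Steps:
A = 1
Y(B, L) = 1 (Y(B, L) = 1/1 = 1)
U = 608 (U = -4*(-152) = 608)
((Y(10, 10)*22 + 51) + 11896)/(-33362 + U) = ((1*22 + 51) + 11896)/(-33362 + 608) = ((22 + 51) + 11896)/(-32754) = (73 + 11896)*(-1/32754) = 11969*(-1/32754) = -11969/32754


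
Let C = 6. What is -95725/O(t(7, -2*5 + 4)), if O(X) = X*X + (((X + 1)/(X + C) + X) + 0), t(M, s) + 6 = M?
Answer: -670075/16 ≈ -41880.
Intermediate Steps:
t(M, s) = -6 + M
O(X) = X + X² + (1 + X)/(6 + X) (O(X) = X*X + (((X + 1)/(X + 6) + X) + 0) = X² + (((1 + X)/(6 + X) + X) + 0) = X² + ((X + (1 + X)/(6 + X)) + 0) = X² + (X + (1 + X)/(6 + X)) = X + X² + (1 + X)/(6 + X))
-95725/O(t(7, -2*5 + 4)) = -95725/((1 + (-6 + 7)³ + 7*(-6 + 7) + 7*(-6 + 7)²)/(6 + (-6 + 7))) = -95725/((1 + 1³ + 7*1 + 7*1²)/(6 + 1)) = -95725/((1 + 1 + 7 + 7*1)/7) = -95725/((1 + 1 + 7 + 7)/7) = -95725/((⅐)*16) = -95725/16/7 = -95725*7/16 = -1*670075/16 = -670075/16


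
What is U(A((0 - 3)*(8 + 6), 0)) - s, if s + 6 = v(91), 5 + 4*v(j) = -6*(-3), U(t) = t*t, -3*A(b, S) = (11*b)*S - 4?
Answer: 163/36 ≈ 4.5278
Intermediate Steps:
A(b, S) = 4/3 - 11*S*b/3 (A(b, S) = -((11*b)*S - 4)/3 = -(11*S*b - 4)/3 = -(-4 + 11*S*b)/3 = 4/3 - 11*S*b/3)
U(t) = t²
v(j) = 13/4 (v(j) = -5/4 + (-6*(-3))/4 = -5/4 + (¼)*18 = -5/4 + 9/2 = 13/4)
s = -11/4 (s = -6 + 13/4 = -11/4 ≈ -2.7500)
U(A((0 - 3)*(8 + 6), 0)) - s = (4/3 - 11/3*0*(0 - 3)*(8 + 6))² - 1*(-11/4) = (4/3 - 11/3*0*(-3*14))² + 11/4 = (4/3 - 11/3*0*(-42))² + 11/4 = (4/3 + 0)² + 11/4 = (4/3)² + 11/4 = 16/9 + 11/4 = 163/36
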